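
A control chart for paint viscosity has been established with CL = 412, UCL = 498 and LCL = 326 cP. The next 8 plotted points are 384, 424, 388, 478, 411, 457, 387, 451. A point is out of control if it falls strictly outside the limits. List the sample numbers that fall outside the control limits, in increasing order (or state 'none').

All 8 points lie within [326, 498].

none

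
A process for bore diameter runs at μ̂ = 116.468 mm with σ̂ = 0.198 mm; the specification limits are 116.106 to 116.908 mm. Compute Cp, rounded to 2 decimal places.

Cp = (USL − LSL) / (6σ̂) = (116.908 − 116.106) / (6 × 0.198) = 0.8020 / 1.1880 = 0.6751

0.68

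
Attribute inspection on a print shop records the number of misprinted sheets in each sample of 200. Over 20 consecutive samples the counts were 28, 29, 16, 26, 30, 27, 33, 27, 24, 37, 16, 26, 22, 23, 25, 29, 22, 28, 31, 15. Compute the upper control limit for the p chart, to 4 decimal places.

0.1995

p̄ = Σdᵢ / (k·n) = 514 / (20 × 200) = 0.12850
UCL = p̄ + 3·√(p̄(1−p̄)/n) = 0.12850 + 3 × √(0.12850×0.87150/200) = 0.12850 + 3 × 0.02366 = 0.19949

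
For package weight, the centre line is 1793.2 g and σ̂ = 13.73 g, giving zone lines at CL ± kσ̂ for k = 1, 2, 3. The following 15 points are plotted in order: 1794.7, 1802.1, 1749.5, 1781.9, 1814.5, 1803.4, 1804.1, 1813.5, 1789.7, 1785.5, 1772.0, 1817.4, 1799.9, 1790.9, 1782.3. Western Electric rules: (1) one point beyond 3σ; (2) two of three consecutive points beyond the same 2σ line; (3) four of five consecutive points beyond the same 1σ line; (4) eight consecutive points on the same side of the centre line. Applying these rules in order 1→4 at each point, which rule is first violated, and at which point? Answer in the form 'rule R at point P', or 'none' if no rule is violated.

Zone of each point (C = within 1σ̂, B = 1σ̂–2σ̂, A = 2σ̂–3σ̂, * = beyond 3σ̂; sign = side of CL): 1:+C, 2:+C, 3:-*, 4:-C, 5:+B, 6:+C, 7:+C, 8:+B, 9:-C, 10:-C, 11:-B, 12:+B, 13:+C, 14:-C, 15:-C
Rule 1 (one point beyond the 3σ limits) is satisfied at point 3.

rule 1 at point 3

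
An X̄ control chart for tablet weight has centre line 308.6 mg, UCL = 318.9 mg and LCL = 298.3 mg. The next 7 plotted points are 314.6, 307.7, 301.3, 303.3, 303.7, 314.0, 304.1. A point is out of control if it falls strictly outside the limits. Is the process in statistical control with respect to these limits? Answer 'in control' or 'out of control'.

All 7 points lie within [298.3, 318.9].

in control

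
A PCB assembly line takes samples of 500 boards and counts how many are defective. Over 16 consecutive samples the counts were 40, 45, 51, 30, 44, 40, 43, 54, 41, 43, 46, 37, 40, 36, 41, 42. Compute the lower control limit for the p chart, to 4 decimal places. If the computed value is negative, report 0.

p̄ = Σdᵢ / (k·n) = 673 / (16 × 500) = 0.08413
LCL = p̄ − 3·√(p̄(1−p̄)/n) = 0.08413 − 3 × 0.01241 = 0.04688

0.0469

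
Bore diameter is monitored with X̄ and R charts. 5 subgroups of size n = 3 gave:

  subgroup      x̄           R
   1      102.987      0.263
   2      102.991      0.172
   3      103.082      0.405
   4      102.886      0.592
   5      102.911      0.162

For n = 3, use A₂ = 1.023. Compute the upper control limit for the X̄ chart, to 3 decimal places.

X̄̄ = (102.987 + 102.991 + 103.082 + 102.886 + 102.911) / 5 = 514.8570 / 5 = 102.9714
R̄ = (0.263 + 0.172 + 0.405 + 0.592 + 0.162) / 5 = 1.5940 / 5 = 0.3188
UCL = X̄̄ + A₂·R̄ = 102.9714 + 1.023 × 0.3188 = 103.2975

103.298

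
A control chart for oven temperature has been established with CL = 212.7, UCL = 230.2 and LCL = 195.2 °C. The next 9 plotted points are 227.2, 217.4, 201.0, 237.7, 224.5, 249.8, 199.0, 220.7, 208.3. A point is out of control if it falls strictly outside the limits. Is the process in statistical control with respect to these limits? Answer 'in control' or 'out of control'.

out of control

Compare each point to [195.2, 230.2]: sample 4 = 237.7 > UCL; sample 6 = 249.8 > UCL.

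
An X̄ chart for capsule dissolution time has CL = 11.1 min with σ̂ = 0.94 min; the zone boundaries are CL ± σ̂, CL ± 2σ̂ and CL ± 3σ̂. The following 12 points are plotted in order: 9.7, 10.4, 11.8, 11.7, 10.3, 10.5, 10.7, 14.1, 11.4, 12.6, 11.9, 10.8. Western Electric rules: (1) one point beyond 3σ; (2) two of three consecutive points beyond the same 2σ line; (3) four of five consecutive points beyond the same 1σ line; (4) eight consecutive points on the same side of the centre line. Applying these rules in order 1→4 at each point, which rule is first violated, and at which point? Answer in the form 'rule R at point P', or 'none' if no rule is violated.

Zone of each point (C = within 1σ̂, B = 1σ̂–2σ̂, A = 2σ̂–3σ̂, * = beyond 3σ̂; sign = side of CL): 1:-B, 2:-C, 3:+C, 4:+C, 5:-C, 6:-C, 7:-C, 8:+*, 9:+C, 10:+B, 11:+C, 12:-C
Rule 1 (one point beyond the 3σ limits) is satisfied at point 8.

rule 1 at point 8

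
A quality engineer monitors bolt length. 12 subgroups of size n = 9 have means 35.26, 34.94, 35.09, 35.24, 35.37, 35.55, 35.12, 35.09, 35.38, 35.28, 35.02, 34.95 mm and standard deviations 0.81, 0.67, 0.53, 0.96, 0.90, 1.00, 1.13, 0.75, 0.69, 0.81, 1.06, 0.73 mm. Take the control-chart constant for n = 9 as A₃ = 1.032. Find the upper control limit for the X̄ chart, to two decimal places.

X̄̄ = (35.26 + 34.94 + 35.09 + 35.24 + 35.37 + 35.55 + 35.12 + 35.09 + 35.38 + 35.28 + 35.02 + 34.95) / 12 = 35.1908
s̄ = (0.81 + 0.67 + 0.53 + 0.96 + 0.90 + 1.00 + 1.13 + 0.75 + 0.69 + 0.81 + 1.06 + 0.73) / 12 = 0.8367
UCL = X̄̄ + A₃·s̄ = 35.1908 + 1.032 × 0.8367 = 36.0543

36.05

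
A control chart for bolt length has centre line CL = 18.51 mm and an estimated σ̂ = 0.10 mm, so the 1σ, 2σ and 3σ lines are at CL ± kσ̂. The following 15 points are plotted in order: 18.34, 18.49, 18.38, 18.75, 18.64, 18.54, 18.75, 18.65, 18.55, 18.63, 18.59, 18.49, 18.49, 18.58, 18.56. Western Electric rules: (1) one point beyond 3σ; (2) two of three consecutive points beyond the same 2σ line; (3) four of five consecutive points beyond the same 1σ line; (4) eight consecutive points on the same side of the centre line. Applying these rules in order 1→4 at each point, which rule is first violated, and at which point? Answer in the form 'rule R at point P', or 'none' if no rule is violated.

Zone of each point (C = within 1σ̂, B = 1σ̂–2σ̂, A = 2σ̂–3σ̂, * = beyond 3σ̂; sign = side of CL): 1:-B, 2:-C, 3:-B, 4:+A, 5:+B, 6:+C, 7:+A, 8:+B, 9:+C, 10:+B, 11:+C, 12:-C, 13:-C, 14:+C, 15:+C
Rule 3 (four of five consecutive points beyond the same 1σ limit) is satisfied at point 8.

rule 3 at point 8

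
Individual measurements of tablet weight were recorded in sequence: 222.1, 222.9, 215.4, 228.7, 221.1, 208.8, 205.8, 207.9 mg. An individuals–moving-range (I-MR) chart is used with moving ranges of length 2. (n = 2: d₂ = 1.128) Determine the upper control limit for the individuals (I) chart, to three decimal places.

X̄ = (222.1 + 222.9 + 215.4 + 228.7 + 221.1 + 208.8 + 205.8 + 207.9) / 8 = 216.5875
Moving ranges: 0.8, 7.5, 13.3, 7.6, 12.3, 3.0, 2.1; M̄R̄ = 46.6000 / 7 = 6.6571
UCL = X̄ + 3·M̄R̄/d₂ = 216.5875 + 3 × 6.6571 / 1.128 = 234.2927

234.293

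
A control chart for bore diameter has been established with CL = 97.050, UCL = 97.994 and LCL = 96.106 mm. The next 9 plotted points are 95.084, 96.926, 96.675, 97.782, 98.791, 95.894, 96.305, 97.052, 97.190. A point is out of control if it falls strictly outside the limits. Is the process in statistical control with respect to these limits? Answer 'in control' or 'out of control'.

Compare each point to [96.106, 97.994]: sample 1 = 95.084 < LCL; sample 5 = 98.791 > UCL; sample 6 = 95.894 < LCL.

out of control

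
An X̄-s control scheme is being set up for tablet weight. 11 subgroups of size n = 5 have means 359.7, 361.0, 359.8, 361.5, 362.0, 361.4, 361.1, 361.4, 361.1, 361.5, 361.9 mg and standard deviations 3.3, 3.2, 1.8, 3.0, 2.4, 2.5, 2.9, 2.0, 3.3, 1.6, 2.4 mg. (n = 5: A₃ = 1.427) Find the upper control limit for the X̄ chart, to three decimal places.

X̄̄ = (359.7 + 361.0 + 359.8 + 361.5 + 362.0 + 361.4 + 361.1 + 361.4 + 361.1 + 361.5 + 361.9) / 11 = 361.1273
s̄ = (3.3 + 3.2 + 1.8 + 3.0 + 2.4 + 2.5 + 2.9 + 2.0 + 3.3 + 1.6 + 2.4) / 11 = 2.5818
UCL = X̄̄ + A₃·s̄ = 361.1273 + 1.427 × 2.5818 = 364.8115

364.812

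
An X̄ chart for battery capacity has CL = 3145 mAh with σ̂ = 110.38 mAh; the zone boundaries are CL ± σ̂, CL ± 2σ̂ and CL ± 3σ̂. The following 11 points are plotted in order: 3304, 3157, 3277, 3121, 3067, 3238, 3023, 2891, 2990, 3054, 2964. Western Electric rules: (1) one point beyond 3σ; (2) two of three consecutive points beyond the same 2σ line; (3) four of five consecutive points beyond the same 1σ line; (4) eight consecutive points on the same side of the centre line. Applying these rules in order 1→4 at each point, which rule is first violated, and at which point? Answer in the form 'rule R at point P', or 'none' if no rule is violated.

rule 3 at point 11

Zone of each point (C = within 1σ̂, B = 1σ̂–2σ̂, A = 2σ̂–3σ̂, * = beyond 3σ̂; sign = side of CL): 1:+B, 2:+C, 3:+B, 4:-C, 5:-C, 6:+C, 7:-B, 8:-A, 9:-B, 10:-C, 11:-B
Rule 3 (four of five consecutive points beyond the same 1σ limit) is satisfied at point 11.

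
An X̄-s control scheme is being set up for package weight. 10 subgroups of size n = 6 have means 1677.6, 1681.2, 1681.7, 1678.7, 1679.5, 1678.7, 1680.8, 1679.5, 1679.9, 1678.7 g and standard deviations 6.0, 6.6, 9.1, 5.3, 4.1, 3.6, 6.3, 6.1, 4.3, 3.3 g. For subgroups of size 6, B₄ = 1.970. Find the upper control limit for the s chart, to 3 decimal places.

s̄ = (6.0 + 6.6 + 9.1 + 5.3 + 4.1 + 3.6 + 6.3 + 6.1 + 4.3 + 3.3) / 10 = 5.4700
UCL_s = B₄·s̄ = 1.970 × 5.4700 = 10.7759

10.776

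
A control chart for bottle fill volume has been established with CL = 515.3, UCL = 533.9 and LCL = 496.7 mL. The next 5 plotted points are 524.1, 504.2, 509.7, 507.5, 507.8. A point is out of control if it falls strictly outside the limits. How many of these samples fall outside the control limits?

0

All 5 points lie within [496.7, 533.9].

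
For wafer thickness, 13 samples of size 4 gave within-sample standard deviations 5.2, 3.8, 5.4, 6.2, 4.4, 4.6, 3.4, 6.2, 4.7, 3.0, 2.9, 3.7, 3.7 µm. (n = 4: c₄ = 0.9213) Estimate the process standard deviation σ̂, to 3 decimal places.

s̄ = (5.2 + 3.8 + 5.4 + 6.2 + 4.4 + 4.6 + 3.4 + 6.2 + 4.7 + 3.0 + 2.9 + 3.7 + 3.7) / 13 = 4.4000
σ̂ = s̄ / c₄ = 4.4000 / 0.9213 = 4.7759

4.776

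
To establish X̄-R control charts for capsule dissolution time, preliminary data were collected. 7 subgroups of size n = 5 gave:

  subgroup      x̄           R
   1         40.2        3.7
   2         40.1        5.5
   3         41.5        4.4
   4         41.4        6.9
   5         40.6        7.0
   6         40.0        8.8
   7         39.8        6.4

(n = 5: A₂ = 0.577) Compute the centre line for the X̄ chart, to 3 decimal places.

40.514

X̄̄ = (40.2 + 40.1 + 41.5 + 41.4 + 40.6 + 40.0 + 39.8) / 7 = 283.6000 / 7 = 40.5143
CL = X̄̄ = 40.5143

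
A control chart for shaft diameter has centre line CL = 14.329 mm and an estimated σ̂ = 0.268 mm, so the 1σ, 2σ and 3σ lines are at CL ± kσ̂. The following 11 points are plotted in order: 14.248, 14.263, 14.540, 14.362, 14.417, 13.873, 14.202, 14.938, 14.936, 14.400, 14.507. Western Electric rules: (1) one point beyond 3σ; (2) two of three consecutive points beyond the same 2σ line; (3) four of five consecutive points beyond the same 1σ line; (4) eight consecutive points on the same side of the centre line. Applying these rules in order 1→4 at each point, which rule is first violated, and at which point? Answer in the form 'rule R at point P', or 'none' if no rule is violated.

Zone of each point (C = within 1σ̂, B = 1σ̂–2σ̂, A = 2σ̂–3σ̂, * = beyond 3σ̂; sign = side of CL): 1:-C, 2:-C, 3:+C, 4:+C, 5:+C, 6:-B, 7:-C, 8:+A, 9:+A, 10:+C, 11:+C
Rule 2 (two of three consecutive points beyond the same 2σ limit) is satisfied at point 9.

rule 2 at point 9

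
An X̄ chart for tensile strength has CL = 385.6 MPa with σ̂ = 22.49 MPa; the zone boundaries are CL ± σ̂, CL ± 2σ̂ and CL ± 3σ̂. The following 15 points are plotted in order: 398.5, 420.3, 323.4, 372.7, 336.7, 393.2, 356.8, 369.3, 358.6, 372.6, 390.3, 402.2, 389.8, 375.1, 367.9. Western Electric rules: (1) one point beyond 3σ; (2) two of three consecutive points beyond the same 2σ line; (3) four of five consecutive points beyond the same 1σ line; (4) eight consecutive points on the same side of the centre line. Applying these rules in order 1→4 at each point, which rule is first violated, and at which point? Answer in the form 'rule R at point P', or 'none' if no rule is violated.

rule 2 at point 5

Zone of each point (C = within 1σ̂, B = 1σ̂–2σ̂, A = 2σ̂–3σ̂, * = beyond 3σ̂; sign = side of CL): 1:+C, 2:+B, 3:-A, 4:-C, 5:-A, 6:+C, 7:-B, 8:-C, 9:-B, 10:-C, 11:+C, 12:+C, 13:+C, 14:-C, 15:-C
Rule 2 (two of three consecutive points beyond the same 2σ limit) is satisfied at point 5.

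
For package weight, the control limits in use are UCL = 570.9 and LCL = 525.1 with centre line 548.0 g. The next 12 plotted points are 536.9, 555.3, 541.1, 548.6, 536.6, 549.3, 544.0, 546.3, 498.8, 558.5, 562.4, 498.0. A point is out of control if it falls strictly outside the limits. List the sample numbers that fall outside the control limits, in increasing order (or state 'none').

Compare each point to [525.1, 570.9]: sample 9 = 498.8 < LCL; sample 12 = 498.0 < LCL.

9, 12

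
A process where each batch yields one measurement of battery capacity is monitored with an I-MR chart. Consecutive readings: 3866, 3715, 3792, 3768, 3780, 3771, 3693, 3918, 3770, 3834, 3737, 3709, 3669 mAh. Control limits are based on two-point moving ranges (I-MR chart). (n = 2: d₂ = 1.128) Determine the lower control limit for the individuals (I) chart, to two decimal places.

3559.71

X̄ = (3866 + 3715 + 3792 + 3768 + 3780 + 3771 + 3693 + 3918 + 3770 + 3834 + 3737 + 3709 + 3669) / 13 = 3770.9231
Moving ranges: 151, 77, 24, 12, 9, 78, 225, 148, 64, 97, 28, 40; M̄R̄ = 953.0000 / 12 = 79.4167
LCL = X̄ − 3·M̄R̄/d₂ = 3770.9231 − 3 × 79.4167 / 1.128 = 3559.7085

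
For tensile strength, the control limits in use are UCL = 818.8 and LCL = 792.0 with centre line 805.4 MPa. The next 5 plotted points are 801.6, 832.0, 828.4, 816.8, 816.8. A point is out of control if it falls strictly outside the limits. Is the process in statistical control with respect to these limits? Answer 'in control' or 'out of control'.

out of control

Compare each point to [792.0, 818.8]: sample 2 = 832.0 > UCL; sample 3 = 828.4 > UCL.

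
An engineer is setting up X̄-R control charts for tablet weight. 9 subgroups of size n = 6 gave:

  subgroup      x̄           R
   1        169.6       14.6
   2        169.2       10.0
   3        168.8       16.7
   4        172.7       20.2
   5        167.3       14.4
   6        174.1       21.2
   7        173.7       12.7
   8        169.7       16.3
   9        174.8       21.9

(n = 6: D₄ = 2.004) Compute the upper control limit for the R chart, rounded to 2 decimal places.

R̄ = (14.6 + 10.0 + 16.7 + 20.2 + 14.4 + 21.2 + 12.7 + 16.3 + 21.9) / 9 = 148.0000 / 9 = 16.4444
UCL_R = D₄·R̄ = 2.004 × 16.4444 = 32.9547

32.95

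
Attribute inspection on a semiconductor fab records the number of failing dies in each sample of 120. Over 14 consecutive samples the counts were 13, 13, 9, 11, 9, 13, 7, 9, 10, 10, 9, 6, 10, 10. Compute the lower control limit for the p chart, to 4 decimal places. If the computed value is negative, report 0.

0.0073

p̄ = Σdᵢ / (k·n) = 139 / (14 × 120) = 0.08274
LCL = p̄ − 3·√(p̄(1−p̄)/n) = 0.08274 − 3 × 0.02515 = 0.00729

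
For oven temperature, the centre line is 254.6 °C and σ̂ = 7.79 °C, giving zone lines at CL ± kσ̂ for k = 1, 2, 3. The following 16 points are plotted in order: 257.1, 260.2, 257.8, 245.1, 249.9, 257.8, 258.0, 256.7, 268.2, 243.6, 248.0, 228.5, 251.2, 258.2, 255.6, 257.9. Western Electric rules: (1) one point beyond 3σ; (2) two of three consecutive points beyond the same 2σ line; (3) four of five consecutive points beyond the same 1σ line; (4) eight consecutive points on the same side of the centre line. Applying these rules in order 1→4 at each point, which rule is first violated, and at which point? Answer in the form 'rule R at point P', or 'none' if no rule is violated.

Zone of each point (C = within 1σ̂, B = 1σ̂–2σ̂, A = 2σ̂–3σ̂, * = beyond 3σ̂; sign = side of CL): 1:+C, 2:+C, 3:+C, 4:-B, 5:-C, 6:+C, 7:+C, 8:+C, 9:+B, 10:-B, 11:-C, 12:-*, 13:-C, 14:+C, 15:+C, 16:+C
Rule 1 (one point beyond the 3σ limits) is satisfied at point 12.

rule 1 at point 12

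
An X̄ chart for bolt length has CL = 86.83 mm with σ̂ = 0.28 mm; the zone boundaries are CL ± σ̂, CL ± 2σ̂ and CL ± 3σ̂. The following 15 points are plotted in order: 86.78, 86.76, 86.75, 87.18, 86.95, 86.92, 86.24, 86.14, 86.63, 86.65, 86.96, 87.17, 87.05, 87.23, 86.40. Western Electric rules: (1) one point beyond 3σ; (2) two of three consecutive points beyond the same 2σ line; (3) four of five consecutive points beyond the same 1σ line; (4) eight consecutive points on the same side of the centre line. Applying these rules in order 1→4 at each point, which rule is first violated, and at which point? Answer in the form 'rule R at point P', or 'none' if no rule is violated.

rule 2 at point 8

Zone of each point (C = within 1σ̂, B = 1σ̂–2σ̂, A = 2σ̂–3σ̂, * = beyond 3σ̂; sign = side of CL): 1:-C, 2:-C, 3:-C, 4:+B, 5:+C, 6:+C, 7:-A, 8:-A, 9:-C, 10:-C, 11:+C, 12:+B, 13:+C, 14:+B, 15:-B
Rule 2 (two of three consecutive points beyond the same 2σ limit) is satisfied at point 8.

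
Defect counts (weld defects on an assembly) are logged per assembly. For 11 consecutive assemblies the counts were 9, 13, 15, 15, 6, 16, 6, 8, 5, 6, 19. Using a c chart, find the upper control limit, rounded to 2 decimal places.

20.55

c̄ = (9 + 13 + 15 + 15 + 6 + 16 + 6 + 8 + 5 + 6 + 19) / 11 = 118 / 11 = 10.7273
UCL = c̄ + 3√c̄ = 10.7273 + 3 × √10.7273 = 10.7273 + 3 × 3.2753 = 20.5530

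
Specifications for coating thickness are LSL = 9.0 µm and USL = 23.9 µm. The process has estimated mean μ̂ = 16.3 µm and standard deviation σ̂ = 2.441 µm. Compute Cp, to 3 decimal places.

1.017

Cp = (USL − LSL) / (6σ̂) = (23.9 − 9.0) / (6 × 2.441) = 14.9000 / 14.6460 = 1.0173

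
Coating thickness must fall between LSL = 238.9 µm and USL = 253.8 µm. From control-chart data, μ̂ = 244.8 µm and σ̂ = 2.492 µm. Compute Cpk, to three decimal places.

0.789

Cpu = (USL − μ̂) / (3σ̂) = (253.8 − 244.8) / (3 × 2.492) = 1.2039; Cpl = (μ̂ − LSL) / (3σ̂) = (244.8 − 238.9) / (3 × 2.492) = 0.7892; Cpk = min(Cpu, Cpl) = 0.7892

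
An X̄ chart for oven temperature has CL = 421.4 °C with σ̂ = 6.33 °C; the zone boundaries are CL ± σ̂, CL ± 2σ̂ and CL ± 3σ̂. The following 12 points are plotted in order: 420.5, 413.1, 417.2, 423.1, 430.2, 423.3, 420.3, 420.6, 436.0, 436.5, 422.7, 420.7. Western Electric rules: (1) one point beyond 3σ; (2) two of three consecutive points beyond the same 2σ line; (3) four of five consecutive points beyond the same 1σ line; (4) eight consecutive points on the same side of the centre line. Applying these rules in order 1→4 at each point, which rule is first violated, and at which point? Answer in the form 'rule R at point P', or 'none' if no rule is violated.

Zone of each point (C = within 1σ̂, B = 1σ̂–2σ̂, A = 2σ̂–3σ̂, * = beyond 3σ̂; sign = side of CL): 1:-C, 2:-B, 3:-C, 4:+C, 5:+B, 6:+C, 7:-C, 8:-C, 9:+A, 10:+A, 11:+C, 12:-C
Rule 2 (two of three consecutive points beyond the same 2σ limit) is satisfied at point 10.

rule 2 at point 10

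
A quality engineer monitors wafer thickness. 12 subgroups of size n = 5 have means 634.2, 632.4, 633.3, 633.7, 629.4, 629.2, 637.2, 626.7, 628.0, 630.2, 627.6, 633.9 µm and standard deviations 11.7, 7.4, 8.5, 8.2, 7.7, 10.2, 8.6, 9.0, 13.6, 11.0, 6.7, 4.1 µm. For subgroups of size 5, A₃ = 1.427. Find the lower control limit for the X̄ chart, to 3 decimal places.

618.628

X̄̄ = (634.2 + 632.4 + 633.3 + 633.7 + 629.4 + 629.2 + 637.2 + 626.7 + 628.0 + 630.2 + 627.6 + 633.9) / 12 = 631.3167
s̄ = (11.7 + 7.4 + 8.5 + 8.2 + 7.7 + 10.2 + 8.6 + 9.0 + 13.6 + 11.0 + 6.7 + 4.1) / 12 = 8.8917
LCL = X̄̄ − A₃·s̄ = 631.3167 − 1.427 × 8.8917 = 618.6283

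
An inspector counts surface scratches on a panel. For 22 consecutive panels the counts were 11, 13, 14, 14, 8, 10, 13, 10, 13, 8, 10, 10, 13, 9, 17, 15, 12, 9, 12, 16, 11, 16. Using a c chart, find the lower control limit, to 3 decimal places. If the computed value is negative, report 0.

c̄ = (11 + 13 + 14 + 14 + 8 + 10 + 13 + 10 + 13 + 8 + 10 + 10 + 13 + 9 + 17 + 15 + 12 + 9 + 12 + 16 + 11 + 16) / 22 = 264 / 22 = 12.0000
LCL = c̄ − 3√c̄ = 12.0000 − 3 × 3.4641 = 1.6077

1.608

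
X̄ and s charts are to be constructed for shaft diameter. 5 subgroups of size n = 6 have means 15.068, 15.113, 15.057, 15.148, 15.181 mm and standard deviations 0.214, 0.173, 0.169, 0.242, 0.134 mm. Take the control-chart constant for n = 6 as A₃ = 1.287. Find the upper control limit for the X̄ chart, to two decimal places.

X̄̄ = (15.068 + 15.113 + 15.057 + 15.148 + 15.181) / 5 = 15.1134
s̄ = (0.214 + 0.173 + 0.169 + 0.242 + 0.134) / 5 = 0.1864
UCL = X̄̄ + A₃·s̄ = 15.1134 + 1.287 × 0.1864 = 15.3533

15.35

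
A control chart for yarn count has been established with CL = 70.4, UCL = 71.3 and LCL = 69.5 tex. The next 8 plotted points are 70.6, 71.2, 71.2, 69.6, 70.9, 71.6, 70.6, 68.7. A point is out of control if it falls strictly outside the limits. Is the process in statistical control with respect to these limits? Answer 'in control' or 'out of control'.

out of control

Compare each point to [69.5, 71.3]: sample 6 = 71.6 > UCL; sample 8 = 68.7 < LCL.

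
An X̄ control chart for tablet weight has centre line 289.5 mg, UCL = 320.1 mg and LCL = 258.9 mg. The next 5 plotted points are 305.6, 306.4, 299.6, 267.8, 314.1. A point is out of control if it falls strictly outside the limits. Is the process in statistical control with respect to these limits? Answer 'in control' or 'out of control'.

in control

All 5 points lie within [258.9, 320.1].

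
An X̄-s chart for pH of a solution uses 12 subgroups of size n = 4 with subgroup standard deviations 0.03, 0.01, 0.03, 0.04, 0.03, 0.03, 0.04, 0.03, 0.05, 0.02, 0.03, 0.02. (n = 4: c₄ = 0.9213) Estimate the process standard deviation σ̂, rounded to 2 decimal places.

s̄ = (0.03 + 0.01 + 0.03 + 0.04 + 0.03 + 0.03 + 0.04 + 0.03 + 0.05 + 0.02 + 0.03 + 0.02) / 12 = 0.0300
σ̂ = s̄ / c₄ = 0.0300 / 0.9213 = 0.0326

0.03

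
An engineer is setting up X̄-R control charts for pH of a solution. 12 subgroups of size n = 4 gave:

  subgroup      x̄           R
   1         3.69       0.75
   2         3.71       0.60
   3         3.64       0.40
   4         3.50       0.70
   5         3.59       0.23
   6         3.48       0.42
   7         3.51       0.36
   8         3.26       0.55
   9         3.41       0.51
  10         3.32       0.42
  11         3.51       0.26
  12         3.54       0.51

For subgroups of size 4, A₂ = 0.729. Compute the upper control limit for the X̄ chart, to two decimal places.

X̄̄ = (3.69 + 3.71 + 3.64 + 3.50 + 3.59 + 3.48 + 3.51 + 3.26 + 3.41 + 3.32 + 3.51 + 3.54) / 12 = 42.1600 / 12 = 3.5133
R̄ = (0.75 + 0.60 + 0.40 + 0.70 + 0.23 + 0.42 + 0.36 + 0.55 + 0.51 + 0.42 + 0.26 + 0.51) / 12 = 5.7100 / 12 = 0.4758
UCL = X̄̄ + A₂·R̄ = 3.5133 + 0.729 × 0.4758 = 3.8602

3.86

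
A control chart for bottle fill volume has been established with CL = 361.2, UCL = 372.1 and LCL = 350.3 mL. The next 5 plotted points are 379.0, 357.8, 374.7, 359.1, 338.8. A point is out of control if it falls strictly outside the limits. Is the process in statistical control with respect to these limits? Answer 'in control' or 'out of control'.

out of control

Compare each point to [350.3, 372.1]: sample 1 = 379.0 > UCL; sample 3 = 374.7 > UCL; sample 5 = 338.8 < LCL.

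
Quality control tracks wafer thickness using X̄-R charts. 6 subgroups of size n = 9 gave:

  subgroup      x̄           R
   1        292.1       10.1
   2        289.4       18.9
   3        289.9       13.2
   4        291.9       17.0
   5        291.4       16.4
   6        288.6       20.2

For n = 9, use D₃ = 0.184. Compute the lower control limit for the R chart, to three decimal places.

R̄ = (10.1 + 18.9 + 13.2 + 17.0 + 16.4 + 20.2) / 6 = 95.8000 / 6 = 15.9667
LCL_R = D₃·R̄ = 0.184 × 15.9667 = 2.9379

2.938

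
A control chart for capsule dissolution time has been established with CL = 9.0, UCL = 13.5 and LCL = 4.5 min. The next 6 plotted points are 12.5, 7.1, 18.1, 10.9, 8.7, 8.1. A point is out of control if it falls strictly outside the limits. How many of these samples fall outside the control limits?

Compare each point to [4.5, 13.5]: sample 3 = 18.1 > UCL.

1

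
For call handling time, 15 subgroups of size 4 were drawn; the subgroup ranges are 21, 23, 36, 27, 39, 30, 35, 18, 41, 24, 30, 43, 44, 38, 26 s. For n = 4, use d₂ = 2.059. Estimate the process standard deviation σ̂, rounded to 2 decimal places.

15.38

R̄ = (21 + 23 + 36 + 27 + 39 + 30 + 35 + 18 + 41 + 24 + 30 + 43 + 44 + 38 + 26) / 15 = 31.6667
σ̂ = R̄ / d₂ = 31.6667 / 2.059 = 15.3796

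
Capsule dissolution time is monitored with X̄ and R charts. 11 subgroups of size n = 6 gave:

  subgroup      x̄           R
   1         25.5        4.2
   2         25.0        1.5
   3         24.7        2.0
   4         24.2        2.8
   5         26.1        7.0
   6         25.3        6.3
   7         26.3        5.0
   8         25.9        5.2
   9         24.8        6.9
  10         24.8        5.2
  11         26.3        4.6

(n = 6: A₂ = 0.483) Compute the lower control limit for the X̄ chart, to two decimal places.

23.13

X̄̄ = (25.5 + 25.0 + 24.7 + 24.2 + 26.1 + 25.3 + 26.3 + 25.9 + 24.8 + 24.8 + 26.3) / 11 = 278.9000 / 11 = 25.3545
R̄ = (4.2 + 1.5 + 2.0 + 2.8 + 7.0 + 6.3 + 5.0 + 5.2 + 6.9 + 5.2 + 4.6) / 11 = 50.7000 / 11 = 4.6091
LCL = X̄̄ − A₂·R̄ = 25.3545 − 0.483 × 4.6091 = 23.1284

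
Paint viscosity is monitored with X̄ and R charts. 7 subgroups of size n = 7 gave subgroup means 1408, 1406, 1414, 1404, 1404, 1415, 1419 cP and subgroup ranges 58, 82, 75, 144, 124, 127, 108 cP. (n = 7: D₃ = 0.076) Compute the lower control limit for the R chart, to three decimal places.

7.795

R̄ = (58 + 82 + 75 + 144 + 124 + 127 + 108) / 7 = 718.0000 / 7 = 102.5714
LCL_R = D₃·R̄ = 0.076 × 102.5714 = 7.7954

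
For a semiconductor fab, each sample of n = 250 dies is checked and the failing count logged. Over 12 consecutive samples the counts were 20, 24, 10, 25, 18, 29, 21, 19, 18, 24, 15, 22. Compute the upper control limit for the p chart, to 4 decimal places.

0.1336

p̄ = Σdᵢ / (k·n) = 245 / (12 × 250) = 0.08167
UCL = p̄ + 3·√(p̄(1−p̄)/n) = 0.08167 + 3 × √(0.08167×0.91833/250) = 0.08167 + 3 × 0.01732 = 0.13363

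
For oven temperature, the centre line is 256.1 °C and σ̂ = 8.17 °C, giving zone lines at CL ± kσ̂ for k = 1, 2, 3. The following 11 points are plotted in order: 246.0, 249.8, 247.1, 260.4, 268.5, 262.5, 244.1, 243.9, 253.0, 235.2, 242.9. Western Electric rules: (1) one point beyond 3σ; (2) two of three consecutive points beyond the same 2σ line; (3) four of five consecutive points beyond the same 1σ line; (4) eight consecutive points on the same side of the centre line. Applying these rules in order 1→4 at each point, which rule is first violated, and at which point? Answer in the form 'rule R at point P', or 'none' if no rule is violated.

rule 3 at point 11

Zone of each point (C = within 1σ̂, B = 1σ̂–2σ̂, A = 2σ̂–3σ̂, * = beyond 3σ̂; sign = side of CL): 1:-B, 2:-C, 3:-B, 4:+C, 5:+B, 6:+C, 7:-B, 8:-B, 9:-C, 10:-A, 11:-B
Rule 3 (four of five consecutive points beyond the same 1σ limit) is satisfied at point 11.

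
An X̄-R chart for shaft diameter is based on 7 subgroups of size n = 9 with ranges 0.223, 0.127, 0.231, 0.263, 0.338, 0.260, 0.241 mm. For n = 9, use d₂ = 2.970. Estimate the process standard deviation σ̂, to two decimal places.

R̄ = (0.223 + 0.127 + 0.231 + 0.263 + 0.338 + 0.260 + 0.241) / 7 = 0.2404
σ̂ = R̄ / d₂ = 0.2404 / 2.970 = 0.0810

0.08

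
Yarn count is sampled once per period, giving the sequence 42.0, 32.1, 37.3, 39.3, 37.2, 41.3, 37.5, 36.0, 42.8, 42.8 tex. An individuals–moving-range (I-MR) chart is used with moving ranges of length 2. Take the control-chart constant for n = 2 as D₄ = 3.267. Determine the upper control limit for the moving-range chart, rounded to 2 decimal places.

12.85

Moving ranges: 9.9, 5.2, 2.0, 2.1, 4.1, 3.8, 1.5, 6.8, 0.0; M̄R̄ = 35.4000 / 9 = 3.9333
UCL_MR = D₄·M̄R̄ = 3.267 × 3.9333 = 12.8502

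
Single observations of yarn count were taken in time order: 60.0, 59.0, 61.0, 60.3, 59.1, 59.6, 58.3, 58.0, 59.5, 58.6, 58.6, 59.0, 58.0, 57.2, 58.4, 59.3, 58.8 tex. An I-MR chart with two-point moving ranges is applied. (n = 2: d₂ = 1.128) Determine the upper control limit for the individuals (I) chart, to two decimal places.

61.34

X̄ = (60.0 + 59.0 + 61.0 + 60.3 + 59.1 + 59.6 + 58.3 + 58.0 + 59.5 + 58.6 + 58.6 + 59.0 + 58.0 + 57.2 + 58.4 + 59.3 + 58.8) / 17 = 58.9824
Moving ranges: 1.0, 2.0, 0.7, 1.2, 0.5, 1.3, 0.3, 1.5, 0.9, 0.0, 0.4, 1.0, 0.8, 1.2, 0.9, 0.5; M̄R̄ = 14.2000 / 16 = 0.8875
UCL = X̄ + 3·M̄R̄/d₂ = 58.9824 + 3 × 0.8875 / 1.128 = 61.3427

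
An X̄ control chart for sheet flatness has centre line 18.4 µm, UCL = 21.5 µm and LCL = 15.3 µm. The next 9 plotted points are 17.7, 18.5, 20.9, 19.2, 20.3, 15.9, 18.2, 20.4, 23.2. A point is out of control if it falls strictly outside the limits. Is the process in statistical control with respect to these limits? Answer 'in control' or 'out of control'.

Compare each point to [15.3, 21.5]: sample 9 = 23.2 > UCL.

out of control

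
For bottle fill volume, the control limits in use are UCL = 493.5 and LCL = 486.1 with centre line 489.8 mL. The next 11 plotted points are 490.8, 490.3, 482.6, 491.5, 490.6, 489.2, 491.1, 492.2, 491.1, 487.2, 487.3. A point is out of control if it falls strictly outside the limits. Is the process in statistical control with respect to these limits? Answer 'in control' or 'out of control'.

out of control

Compare each point to [486.1, 493.5]: sample 3 = 482.6 < LCL.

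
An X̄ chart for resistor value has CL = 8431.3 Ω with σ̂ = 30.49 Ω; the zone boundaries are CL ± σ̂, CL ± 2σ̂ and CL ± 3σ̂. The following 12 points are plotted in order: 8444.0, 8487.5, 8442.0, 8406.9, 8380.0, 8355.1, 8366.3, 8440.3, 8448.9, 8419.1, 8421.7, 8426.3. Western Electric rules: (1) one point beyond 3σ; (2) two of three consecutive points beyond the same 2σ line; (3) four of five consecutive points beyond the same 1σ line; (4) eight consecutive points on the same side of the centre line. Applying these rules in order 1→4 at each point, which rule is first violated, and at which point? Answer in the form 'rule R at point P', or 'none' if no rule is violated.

Zone of each point (C = within 1σ̂, B = 1σ̂–2σ̂, A = 2σ̂–3σ̂, * = beyond 3σ̂; sign = side of CL): 1:+C, 2:+B, 3:+C, 4:-C, 5:-B, 6:-A, 7:-A, 8:+C, 9:+C, 10:-C, 11:-C, 12:-C
Rule 2 (two of three consecutive points beyond the same 2σ limit) is satisfied at point 7.

rule 2 at point 7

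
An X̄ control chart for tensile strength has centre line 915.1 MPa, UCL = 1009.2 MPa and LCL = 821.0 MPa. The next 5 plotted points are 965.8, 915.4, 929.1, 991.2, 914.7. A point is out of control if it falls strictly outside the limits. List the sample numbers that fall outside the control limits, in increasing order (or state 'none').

none

All 5 points lie within [821.0, 1009.2].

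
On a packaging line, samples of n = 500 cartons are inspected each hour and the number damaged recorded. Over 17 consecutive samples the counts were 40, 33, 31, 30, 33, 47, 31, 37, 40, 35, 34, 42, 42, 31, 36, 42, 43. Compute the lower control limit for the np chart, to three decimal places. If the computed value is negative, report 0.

19.348

p̄ = Σdᵢ / (k·n) = 627 / (17 × 500) = 0.07376
LCL = np̄ − 3·√(np̄(1−p̄)) = 36.8824 − 3 × 5.8448 = 19.3479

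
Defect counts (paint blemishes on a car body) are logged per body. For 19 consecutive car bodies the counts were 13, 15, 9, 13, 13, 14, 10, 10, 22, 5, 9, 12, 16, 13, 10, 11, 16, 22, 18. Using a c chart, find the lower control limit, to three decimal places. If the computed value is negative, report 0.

2.307

c̄ = (13 + 15 + 9 + 13 + 13 + 14 + 10 + 10 + 22 + 5 + 9 + 12 + 16 + 13 + 10 + 11 + 16 + 22 + 18) / 19 = 251 / 19 = 13.2105
LCL = c̄ − 3√c̄ = 13.2105 − 3 × 3.6346 = 2.3066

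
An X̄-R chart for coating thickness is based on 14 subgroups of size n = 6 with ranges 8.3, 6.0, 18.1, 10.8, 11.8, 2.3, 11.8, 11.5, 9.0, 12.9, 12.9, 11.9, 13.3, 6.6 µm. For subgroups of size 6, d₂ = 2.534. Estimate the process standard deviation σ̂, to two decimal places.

R̄ = (8.3 + 6.0 + 18.1 + 10.8 + 11.8 + 2.3 + 11.8 + 11.5 + 9.0 + 12.9 + 12.9 + 11.9 + 13.3 + 6.6) / 14 = 10.5143
σ̂ = R̄ / d₂ = 10.5143 / 2.534 = 4.1493

4.15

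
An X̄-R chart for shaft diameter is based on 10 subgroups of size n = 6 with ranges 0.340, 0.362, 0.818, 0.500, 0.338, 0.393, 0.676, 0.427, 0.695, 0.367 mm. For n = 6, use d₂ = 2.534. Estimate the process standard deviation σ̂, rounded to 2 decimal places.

0.19

R̄ = (0.340 + 0.362 + 0.818 + 0.500 + 0.338 + 0.393 + 0.676 + 0.427 + 0.695 + 0.367) / 10 = 0.4916
σ̂ = R̄ / d₂ = 0.4916 / 2.534 = 0.1940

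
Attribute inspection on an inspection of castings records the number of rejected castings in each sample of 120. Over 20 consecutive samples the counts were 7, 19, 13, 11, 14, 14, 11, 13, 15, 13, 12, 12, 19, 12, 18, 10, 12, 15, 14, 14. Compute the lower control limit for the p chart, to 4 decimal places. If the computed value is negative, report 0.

0.0254

p̄ = Σdᵢ / (k·n) = 268 / (20 × 120) = 0.11167
LCL = p̄ − 3·√(p̄(1−p̄)/n) = 0.11167 − 3 × 0.02875 = 0.02541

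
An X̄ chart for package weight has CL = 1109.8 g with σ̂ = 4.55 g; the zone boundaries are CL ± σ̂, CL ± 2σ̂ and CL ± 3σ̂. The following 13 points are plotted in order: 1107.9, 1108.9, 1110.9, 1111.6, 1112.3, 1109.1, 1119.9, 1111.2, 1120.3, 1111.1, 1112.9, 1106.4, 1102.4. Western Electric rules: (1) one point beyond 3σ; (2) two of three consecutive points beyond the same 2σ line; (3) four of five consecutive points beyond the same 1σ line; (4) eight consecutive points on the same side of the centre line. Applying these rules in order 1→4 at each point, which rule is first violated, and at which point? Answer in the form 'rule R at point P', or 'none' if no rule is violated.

rule 2 at point 9

Zone of each point (C = within 1σ̂, B = 1σ̂–2σ̂, A = 2σ̂–3σ̂, * = beyond 3σ̂; sign = side of CL): 1:-C, 2:-C, 3:+C, 4:+C, 5:+C, 6:-C, 7:+A, 8:+C, 9:+A, 10:+C, 11:+C, 12:-C, 13:-B
Rule 2 (two of three consecutive points beyond the same 2σ limit) is satisfied at point 9.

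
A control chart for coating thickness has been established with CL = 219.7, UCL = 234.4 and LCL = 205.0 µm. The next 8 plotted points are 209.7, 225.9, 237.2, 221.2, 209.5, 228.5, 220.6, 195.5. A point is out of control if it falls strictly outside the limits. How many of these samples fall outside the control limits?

Compare each point to [205.0, 234.4]: sample 3 = 237.2 > UCL; sample 8 = 195.5 < LCL.

2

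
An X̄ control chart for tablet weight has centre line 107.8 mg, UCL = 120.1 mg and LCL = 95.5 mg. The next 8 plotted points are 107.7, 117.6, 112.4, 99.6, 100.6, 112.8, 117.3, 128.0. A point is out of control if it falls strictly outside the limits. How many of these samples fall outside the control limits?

1

Compare each point to [95.5, 120.1]: sample 8 = 128.0 > UCL.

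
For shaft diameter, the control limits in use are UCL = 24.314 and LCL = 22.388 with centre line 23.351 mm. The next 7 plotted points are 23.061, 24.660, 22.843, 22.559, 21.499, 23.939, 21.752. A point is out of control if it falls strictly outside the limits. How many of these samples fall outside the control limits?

3

Compare each point to [22.388, 24.314]: sample 2 = 24.660 > UCL; sample 5 = 21.499 < LCL; sample 7 = 21.752 < LCL.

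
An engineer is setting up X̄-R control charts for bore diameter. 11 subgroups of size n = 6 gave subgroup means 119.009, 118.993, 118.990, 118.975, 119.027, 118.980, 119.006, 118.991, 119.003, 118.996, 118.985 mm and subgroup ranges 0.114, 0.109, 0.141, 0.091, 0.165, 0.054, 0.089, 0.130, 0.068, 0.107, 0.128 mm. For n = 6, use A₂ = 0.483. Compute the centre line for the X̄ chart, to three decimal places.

X̄̄ = (119.009 + 118.993 + 118.990 + 118.975 + 119.027 + 118.980 + 119.006 + 118.991 + 119.003 + 118.996 + 118.985) / 11 = 1308.9550 / 11 = 118.9959
CL = X̄̄ = 118.9959

118.996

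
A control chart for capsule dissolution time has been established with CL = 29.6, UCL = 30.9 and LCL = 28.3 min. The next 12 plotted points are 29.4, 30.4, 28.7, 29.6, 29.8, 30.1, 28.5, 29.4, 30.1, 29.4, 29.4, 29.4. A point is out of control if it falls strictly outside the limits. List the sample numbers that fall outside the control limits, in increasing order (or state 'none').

All 12 points lie within [28.3, 30.9].

none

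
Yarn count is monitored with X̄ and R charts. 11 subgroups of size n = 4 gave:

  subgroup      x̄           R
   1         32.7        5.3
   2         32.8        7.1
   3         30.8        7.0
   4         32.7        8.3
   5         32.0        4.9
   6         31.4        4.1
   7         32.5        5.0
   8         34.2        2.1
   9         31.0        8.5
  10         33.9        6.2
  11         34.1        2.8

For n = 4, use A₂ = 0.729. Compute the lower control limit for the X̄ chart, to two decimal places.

X̄̄ = (32.7 + 32.8 + 30.8 + 32.7 + 32.0 + 31.4 + 32.5 + 34.2 + 31.0 + 33.9 + 34.1) / 11 = 358.1000 / 11 = 32.5545
R̄ = (5.3 + 7.1 + 7.0 + 8.3 + 4.9 + 4.1 + 5.0 + 2.1 + 8.5 + 6.2 + 2.8) / 11 = 61.3000 / 11 = 5.5727
LCL = X̄̄ − A₂·R̄ = 32.5545 − 0.729 × 5.5727 = 28.4920

28.49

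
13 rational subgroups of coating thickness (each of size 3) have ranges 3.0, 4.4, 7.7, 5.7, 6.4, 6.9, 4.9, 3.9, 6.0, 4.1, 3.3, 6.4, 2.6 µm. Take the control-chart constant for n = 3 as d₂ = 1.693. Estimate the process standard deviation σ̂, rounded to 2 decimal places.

R̄ = (3.0 + 4.4 + 7.7 + 5.7 + 6.4 + 6.9 + 4.9 + 3.9 + 6.0 + 4.1 + 3.3 + 6.4 + 2.6) / 13 = 5.0231
σ̂ = R̄ / d₂ = 5.0231 / 1.693 = 2.9670

2.97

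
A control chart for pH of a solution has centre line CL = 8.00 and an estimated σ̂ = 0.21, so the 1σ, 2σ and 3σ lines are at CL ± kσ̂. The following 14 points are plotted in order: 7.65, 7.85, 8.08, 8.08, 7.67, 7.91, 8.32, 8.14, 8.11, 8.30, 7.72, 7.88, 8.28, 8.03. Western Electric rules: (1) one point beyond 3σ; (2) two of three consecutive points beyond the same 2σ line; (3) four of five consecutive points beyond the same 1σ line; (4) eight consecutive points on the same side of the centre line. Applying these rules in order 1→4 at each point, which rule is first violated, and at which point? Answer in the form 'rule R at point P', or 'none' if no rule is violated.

none

Zone of each point (C = within 1σ̂, B = 1σ̂–2σ̂, A = 2σ̂–3σ̂, * = beyond 3σ̂; sign = side of CL): 1:-B, 2:-C, 3:+C, 4:+C, 5:-B, 6:-C, 7:+B, 8:+C, 9:+C, 10:+B, 11:-B, 12:-C, 13:+B, 14:+C
No rule fires across all 14 points.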